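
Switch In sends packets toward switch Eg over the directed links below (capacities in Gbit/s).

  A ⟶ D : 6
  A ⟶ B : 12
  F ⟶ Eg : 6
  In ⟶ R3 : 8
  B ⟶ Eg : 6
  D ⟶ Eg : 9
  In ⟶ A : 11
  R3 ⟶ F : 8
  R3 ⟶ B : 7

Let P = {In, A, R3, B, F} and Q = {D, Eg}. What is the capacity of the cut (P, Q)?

18

Edges leaving {In, A, R3, B, F}: A→D (6), B→Eg (6), F→Eg (6).
Cut capacity = 6 + 6 + 6 = 18.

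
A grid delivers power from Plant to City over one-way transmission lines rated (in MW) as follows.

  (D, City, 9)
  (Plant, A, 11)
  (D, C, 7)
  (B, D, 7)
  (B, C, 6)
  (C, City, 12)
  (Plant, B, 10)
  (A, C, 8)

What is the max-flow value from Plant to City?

Augment Plant→A→C→City: bottleneck 8, flow now 8.
Augment Plant→B→C→City: bottleneck 4, flow now 12.
Augment Plant→B→D→City: bottleneck 6, flow now 18.
No augmenting path remains; maximum flow = 18.
In the residual graph, reachable from Plant: {Plant, A}.
Min-cut edges: Plant→B (10), A→C (8); capacity 10 + 8 = 18.
This cut is saturated, so no flow can exceed 18.

18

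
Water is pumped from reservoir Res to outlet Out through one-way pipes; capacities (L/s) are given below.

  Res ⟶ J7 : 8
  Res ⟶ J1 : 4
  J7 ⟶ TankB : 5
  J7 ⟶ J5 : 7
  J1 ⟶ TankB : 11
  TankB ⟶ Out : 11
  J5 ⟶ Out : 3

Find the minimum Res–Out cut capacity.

Augment Res→J7→TankB→Out: bottleneck 5, flow now 5.
Augment Res→J7→J5→Out: bottleneck 3, flow now 8.
Augment Res→J1→TankB→Out: bottleneck 4, flow now 12.
No augmenting path remains; maximum flow = 12.
By max-flow min-cut, the minimum cut capacity equals the max flow.
In the residual graph, reachable from Res: {Res}.
Min-cut edges: Res→J7 (8), Res→J1 (4); capacity 8 + 4 = 12.

12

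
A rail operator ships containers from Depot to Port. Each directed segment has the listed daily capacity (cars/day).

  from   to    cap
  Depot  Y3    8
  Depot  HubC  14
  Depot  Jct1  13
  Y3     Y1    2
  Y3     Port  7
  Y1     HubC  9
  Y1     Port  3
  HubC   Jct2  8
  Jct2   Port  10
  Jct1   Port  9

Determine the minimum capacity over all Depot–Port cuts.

Augment Depot→Y3→Port: bottleneck 7, flow now 7.
Augment Depot→Jct1→Port: bottleneck 9, flow now 16.
Augment Depot→Y3→Y1→Port: bottleneck 1, flow now 17.
Augment Depot→HubC→Jct2→Port: bottleneck 8, flow now 25.
No augmenting path remains; maximum flow = 25.
By max-flow min-cut, the minimum cut capacity equals the max flow.
In the residual graph, reachable from Depot: {Depot, HubC, Jct1}.
Min-cut edges: Depot→Y3 (8), HubC→Jct2 (8), Jct1→Port (9); capacity 8 + 8 + 9 = 25.

25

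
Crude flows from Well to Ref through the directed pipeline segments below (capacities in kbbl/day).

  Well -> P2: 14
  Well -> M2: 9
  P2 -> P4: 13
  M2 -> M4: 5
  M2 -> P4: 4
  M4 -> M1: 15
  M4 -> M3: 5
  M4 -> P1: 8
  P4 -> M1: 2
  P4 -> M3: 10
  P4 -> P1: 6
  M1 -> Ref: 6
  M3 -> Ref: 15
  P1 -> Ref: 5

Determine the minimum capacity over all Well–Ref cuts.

Augment Well→P2→P4→M1→Ref: bottleneck 2, flow now 2.
Augment Well→P2→P4→M3→Ref: bottleneck 10, flow now 12.
Augment Well→P2→P4→P1→Ref: bottleneck 1, flow now 13.
Augment Well→M2→M4→M1→Ref: bottleneck 4, flow now 17.
Augment Well→M2→M4→M3→Ref: bottleneck 1, flow now 18.
Augment Well→M2→P4→P1→Ref: bottleneck 4, flow now 22.
No augmenting path remains; maximum flow = 22.
By max-flow min-cut, the minimum cut capacity equals the max flow.
In the residual graph, reachable from Well: {Well, P2}.
Min-cut edges: Well→M2 (9), P2→P4 (13); capacity 9 + 13 = 22.

22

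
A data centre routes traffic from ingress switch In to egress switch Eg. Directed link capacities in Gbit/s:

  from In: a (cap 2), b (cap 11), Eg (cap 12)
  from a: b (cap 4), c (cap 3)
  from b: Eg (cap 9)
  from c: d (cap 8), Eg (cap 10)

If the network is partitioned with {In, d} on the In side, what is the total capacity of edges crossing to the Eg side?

Edges leaving {In, d}: In→a (2), In→b (11), In→Eg (12).
Cut capacity = 2 + 11 + 12 = 25.

25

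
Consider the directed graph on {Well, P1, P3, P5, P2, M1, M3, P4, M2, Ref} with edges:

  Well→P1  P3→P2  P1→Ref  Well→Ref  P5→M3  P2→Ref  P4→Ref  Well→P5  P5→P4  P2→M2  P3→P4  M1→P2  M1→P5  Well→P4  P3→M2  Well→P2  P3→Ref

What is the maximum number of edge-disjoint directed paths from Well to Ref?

4

Assign every edge capacity 1; by Menger, the answer equals the max flow.
Path Well→Ref (+1); total 1.
Path Well→P1→Ref (+1); total 2.
Path Well→P2→Ref (+1); total 3.
Path Well→P4→Ref (+1); total 4.
No residual Well→Ref path; max flow = 4.
Certifying cut of size 4: {P4→Ref, Well→P1, Well→P2, Well→Ref}.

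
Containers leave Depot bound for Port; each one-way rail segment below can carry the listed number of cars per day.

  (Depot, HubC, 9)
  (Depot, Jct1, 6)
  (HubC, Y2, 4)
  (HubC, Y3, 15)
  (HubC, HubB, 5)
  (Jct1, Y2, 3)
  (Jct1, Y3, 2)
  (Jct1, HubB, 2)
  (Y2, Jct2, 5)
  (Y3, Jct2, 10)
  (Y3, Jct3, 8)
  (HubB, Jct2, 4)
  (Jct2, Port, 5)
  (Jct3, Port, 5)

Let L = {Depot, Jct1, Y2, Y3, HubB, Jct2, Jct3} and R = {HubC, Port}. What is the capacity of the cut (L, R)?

Edges leaving {Depot, Jct1, Y2, Y3, HubB, Jct2, Jct3}: Depot→HubC (9), Jct2→Port (5), Jct3→Port (5).
Cut capacity = 9 + 5 + 5 = 19.

19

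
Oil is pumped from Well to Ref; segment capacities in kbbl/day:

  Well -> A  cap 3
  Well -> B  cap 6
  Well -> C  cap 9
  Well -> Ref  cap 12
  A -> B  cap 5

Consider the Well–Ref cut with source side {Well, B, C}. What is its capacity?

15

Edges leaving {Well, B, C}: Well→A (3), Well→Ref (12).
Cut capacity = 3 + 12 = 15.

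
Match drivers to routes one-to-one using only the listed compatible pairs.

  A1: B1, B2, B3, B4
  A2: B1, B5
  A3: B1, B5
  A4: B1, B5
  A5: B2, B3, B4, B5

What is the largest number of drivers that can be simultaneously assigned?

4

Unit-capacity flow: source→left, listed edges, right→sink; max matching = max flow.
Augmenting path A1→B1 (+1); matched 1.
Augmenting path A2→B5 (+1); matched 2.
Augmenting path A5→B2 (+1); matched 3.
Augmenting path A3→B1→A1→B3 (+1); matched 4.
No augmenting path remains; maximum matching = 4.
König certificate: {A1, A5, B1, B5} is a vertex cover of size 4 (every listed pair touches it), so no matching can be larger.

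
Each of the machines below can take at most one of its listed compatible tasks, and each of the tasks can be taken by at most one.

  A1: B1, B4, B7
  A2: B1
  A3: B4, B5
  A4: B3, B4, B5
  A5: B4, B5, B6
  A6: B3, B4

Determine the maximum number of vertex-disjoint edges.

Unit-capacity flow: source→left, listed edges, right→sink; max matching = max flow.
Augmenting path A1→B1 (+1); matched 1.
Augmenting path A3→B4 (+1); matched 2.
Augmenting path A4→B3 (+1); matched 3.
Augmenting path A5→B5 (+1); matched 4.
Augmenting path A2→B1→A1→B7 (+1); matched 5.
Augmenting path A6→B3→A4→B5→A5→B6 (+1); matched 6.
No augmenting path remains; maximum matching = 6.
König certificate: {A1, A2, A3, A4, A5, A6} is a vertex cover of size 6 (every listed pair touches it), so no matching can be larger.

6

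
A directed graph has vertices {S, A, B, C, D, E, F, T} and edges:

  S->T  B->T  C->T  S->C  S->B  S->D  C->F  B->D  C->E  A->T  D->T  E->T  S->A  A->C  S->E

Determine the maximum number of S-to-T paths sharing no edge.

Assign every edge capacity 1; by Menger, the answer equals the max flow.
Path S→T (+1); total 1.
Path S→A→T (+1); total 2.
Path S→B→T (+1); total 3.
Path S→C→T (+1); total 4.
Path S→D→T (+1); total 5.
Path S→E→T (+1); total 6.
No residual S→T path; max flow = 6.
Certifying cut of size 6: {S→A, S→B, S→C, S→D, S→E, S→T}.

6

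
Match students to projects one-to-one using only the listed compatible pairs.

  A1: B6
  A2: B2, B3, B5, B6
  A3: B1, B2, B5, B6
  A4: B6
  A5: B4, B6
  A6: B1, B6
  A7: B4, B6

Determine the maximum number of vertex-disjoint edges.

Unit-capacity flow: source→left, listed edges, right→sink; max matching = max flow.
Augmenting path A1→B6 (+1); matched 1.
Augmenting path A2→B2 (+1); matched 2.
Augmenting path A3→B1 (+1); matched 3.
Augmenting path A5→B4 (+1); matched 4.
Augmenting path A6→B1→A3→B5 (+1); matched 5.
No augmenting path remains; maximum matching = 5.
König certificate: {A2, A3, A6, B4, B6} is a vertex cover of size 5 (every listed pair touches it), so no matching can be larger.

5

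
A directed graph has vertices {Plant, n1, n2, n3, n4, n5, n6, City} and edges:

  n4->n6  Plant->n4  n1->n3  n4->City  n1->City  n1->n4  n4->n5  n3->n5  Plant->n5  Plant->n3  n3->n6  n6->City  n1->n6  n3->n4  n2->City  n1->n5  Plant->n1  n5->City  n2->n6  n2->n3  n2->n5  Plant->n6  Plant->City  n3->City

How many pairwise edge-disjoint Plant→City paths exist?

6

Assign every edge capacity 1; by Menger, the answer equals the max flow.
Path Plant→City (+1); total 1.
Path Plant→n1→City (+1); total 2.
Path Plant→n3→City (+1); total 3.
Path Plant→n4→City (+1); total 4.
Path Plant→n5→City (+1); total 5.
Path Plant→n6→City (+1); total 6.
No residual Plant→City path; max flow = 6.
Certifying cut of size 6: {Plant→City, Plant→n1, Plant→n3, Plant→n4, Plant→n5, Plant→n6}.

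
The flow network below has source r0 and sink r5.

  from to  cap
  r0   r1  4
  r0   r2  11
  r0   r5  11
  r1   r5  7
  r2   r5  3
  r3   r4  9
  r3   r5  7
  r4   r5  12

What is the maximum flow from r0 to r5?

18

Augment r0→r5: bottleneck 11, flow now 11.
Augment r0→r1→r5: bottleneck 4, flow now 15.
Augment r0→r2→r5: bottleneck 3, flow now 18.
No augmenting path remains; maximum flow = 18.
In the residual graph, reachable from r0: {r0, r2}.
Min-cut edges: r0→r1 (4), r0→r5 (11), r2→r5 (3); capacity 4 + 11 + 3 = 18.
This cut is saturated, so no flow can exceed 18.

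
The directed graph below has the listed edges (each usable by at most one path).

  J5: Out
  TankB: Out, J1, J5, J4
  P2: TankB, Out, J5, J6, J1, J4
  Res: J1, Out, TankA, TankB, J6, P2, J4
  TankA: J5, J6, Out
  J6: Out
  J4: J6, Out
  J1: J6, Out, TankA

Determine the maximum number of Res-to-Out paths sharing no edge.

Assign every edge capacity 1; by Menger, the answer equals the max flow.
Path Res→Out (+1); total 1.
Path Res→P2→Out (+1); total 2.
Path Res→TankB→Out (+1); total 3.
Path Res→J1→Out (+1); total 4.
Path Res→TankA→Out (+1); total 5.
Path Res→J6→Out (+1); total 6.
Path Res→J4→Out (+1); total 7.
No residual Res→Out path; max flow = 7.
Certifying cut of size 7: {Res→J1, Res→J4, Res→J6, Res→Out, Res→P2, Res→TankA, Res→TankB}.

7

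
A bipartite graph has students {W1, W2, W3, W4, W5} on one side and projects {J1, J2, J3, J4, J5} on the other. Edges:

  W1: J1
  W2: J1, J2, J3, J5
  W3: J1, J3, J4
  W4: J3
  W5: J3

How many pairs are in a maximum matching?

4

Unit-capacity flow: source→left, listed edges, right→sink; max matching = max flow.
Augmenting path W1→J1 (+1); matched 1.
Augmenting path W2→J2 (+1); matched 2.
Augmenting path W3→J3 (+1); matched 3.
Augmenting path W4→J3→W3→J4 (+1); matched 4.
No augmenting path remains; maximum matching = 4.
König certificate: {W1, W2, W3, J3} is a vertex cover of size 4 (every listed pair touches it), so no matching can be larger.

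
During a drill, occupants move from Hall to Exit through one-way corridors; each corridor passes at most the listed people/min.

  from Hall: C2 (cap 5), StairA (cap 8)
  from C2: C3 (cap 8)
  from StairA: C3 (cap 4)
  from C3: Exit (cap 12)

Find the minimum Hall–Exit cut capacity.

9

Augment Hall→C2→C3→Exit: bottleneck 5, flow now 5.
Augment Hall→StairA→C3→Exit: bottleneck 4, flow now 9.
No augmenting path remains; maximum flow = 9.
By max-flow min-cut, the minimum cut capacity equals the max flow.
In the residual graph, reachable from Hall: {Hall, StairA}.
Min-cut edges: Hall→C2 (5), StairA→C3 (4); capacity 5 + 4 = 9.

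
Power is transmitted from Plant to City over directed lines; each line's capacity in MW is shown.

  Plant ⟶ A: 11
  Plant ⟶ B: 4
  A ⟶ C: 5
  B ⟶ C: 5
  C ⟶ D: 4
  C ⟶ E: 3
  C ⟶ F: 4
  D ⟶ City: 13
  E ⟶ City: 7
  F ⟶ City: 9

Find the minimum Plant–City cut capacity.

Augment Plant→A→C→D→City: bottleneck 4, flow now 4.
Augment Plant→A→C→E→City: bottleneck 1, flow now 5.
Augment Plant→B→C→E→City: bottleneck 2, flow now 7.
Augment Plant→B→C→F→City: bottleneck 2, flow now 9.
No augmenting path remains; maximum flow = 9.
By max-flow min-cut, the minimum cut capacity equals the max flow.
In the residual graph, reachable from Plant: {Plant, A}.
Min-cut edges: Plant→B (4), A→C (5); capacity 4 + 5 = 9.

9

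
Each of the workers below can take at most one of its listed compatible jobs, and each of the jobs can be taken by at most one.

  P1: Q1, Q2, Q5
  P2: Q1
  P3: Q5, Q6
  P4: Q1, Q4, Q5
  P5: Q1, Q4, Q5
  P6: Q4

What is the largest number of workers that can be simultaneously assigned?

5

Unit-capacity flow: source→left, listed edges, right→sink; max matching = max flow.
Augmenting path P1→Q1 (+1); matched 1.
Augmenting path P3→Q5 (+1); matched 2.
Augmenting path P4→Q4 (+1); matched 3.
Augmenting path P2→Q1→P1→Q2 (+1); matched 4.
Augmenting path P5→Q5→P3→Q6 (+1); matched 5.
No augmenting path remains; maximum matching = 5.
König certificate: {P1, P3, Q1, Q4, Q5} is a vertex cover of size 5 (every listed pair touches it), so no matching can be larger.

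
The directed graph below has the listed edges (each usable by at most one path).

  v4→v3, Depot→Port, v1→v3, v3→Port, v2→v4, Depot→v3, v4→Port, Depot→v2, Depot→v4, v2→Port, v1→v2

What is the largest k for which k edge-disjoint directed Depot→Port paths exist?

Assign every edge capacity 1; by Menger, the answer equals the max flow.
Path Depot→Port (+1); total 1.
Path Depot→v2→Port (+1); total 2.
Path Depot→v3→Port (+1); total 3.
Path Depot→v4→Port (+1); total 4.
No residual Depot→Port path; max flow = 4.
Certifying cut of size 4: {Depot→Port, Depot→v2, Depot→v3, Depot→v4}.

4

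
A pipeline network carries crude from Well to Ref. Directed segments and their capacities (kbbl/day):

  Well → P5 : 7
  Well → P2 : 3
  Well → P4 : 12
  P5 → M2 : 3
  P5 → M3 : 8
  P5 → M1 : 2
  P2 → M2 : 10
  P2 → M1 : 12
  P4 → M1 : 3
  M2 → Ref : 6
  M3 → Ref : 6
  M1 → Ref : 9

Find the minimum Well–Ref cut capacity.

Augment Well→P5→M2→Ref: bottleneck 3, flow now 3.
Augment Well→P5→M3→Ref: bottleneck 4, flow now 7.
Augment Well→P2→M2→Ref: bottleneck 3, flow now 10.
Augment Well→P4→M1→Ref: bottleneck 3, flow now 13.
No augmenting path remains; maximum flow = 13.
By max-flow min-cut, the minimum cut capacity equals the max flow.
In the residual graph, reachable from Well: {Well, P4}.
Min-cut edges: Well→P5 (7), Well→P2 (3), P4→M1 (3); capacity 7 + 3 + 3 = 13.

13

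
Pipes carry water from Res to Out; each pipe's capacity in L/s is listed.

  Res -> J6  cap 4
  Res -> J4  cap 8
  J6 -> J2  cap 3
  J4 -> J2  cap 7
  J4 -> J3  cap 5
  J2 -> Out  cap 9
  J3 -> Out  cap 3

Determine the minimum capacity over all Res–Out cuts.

11

Augment Res→J6→J2→Out: bottleneck 3, flow now 3.
Augment Res→J4→J2→Out: bottleneck 6, flow now 9.
Augment Res→J4→J3→Out: bottleneck 2, flow now 11.
No augmenting path remains; maximum flow = 11.
By max-flow min-cut, the minimum cut capacity equals the max flow.
In the residual graph, reachable from Res: {Res, J6}.
Min-cut edges: Res→J4 (8), J6→J2 (3); capacity 8 + 3 = 11.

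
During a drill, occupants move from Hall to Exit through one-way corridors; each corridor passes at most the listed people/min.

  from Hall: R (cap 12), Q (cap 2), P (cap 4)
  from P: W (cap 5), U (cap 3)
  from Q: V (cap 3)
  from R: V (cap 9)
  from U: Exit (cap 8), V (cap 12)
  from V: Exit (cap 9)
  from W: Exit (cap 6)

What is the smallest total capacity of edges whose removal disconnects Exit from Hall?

13

Augment Hall→P→U→Exit: bottleneck 3, flow now 3.
Augment Hall→P→W→Exit: bottleneck 1, flow now 4.
Augment Hall→Q→V→Exit: bottleneck 2, flow now 6.
Augment Hall→R→V→Exit: bottleneck 7, flow now 13.
No augmenting path remains; maximum flow = 13.
By max-flow min-cut, the minimum cut capacity equals the max flow.
In the residual graph, reachable from Hall: {Hall, Q, R, V}.
Min-cut edges: Hall→P (4), V→Exit (9); capacity 4 + 9 = 13.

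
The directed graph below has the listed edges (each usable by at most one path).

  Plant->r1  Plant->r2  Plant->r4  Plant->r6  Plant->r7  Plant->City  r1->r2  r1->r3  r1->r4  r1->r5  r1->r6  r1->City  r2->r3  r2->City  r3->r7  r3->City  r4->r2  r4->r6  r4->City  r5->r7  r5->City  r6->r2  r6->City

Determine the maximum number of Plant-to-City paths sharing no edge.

Assign every edge capacity 1; by Menger, the answer equals the max flow.
Path Plant→City (+1); total 1.
Path Plant→r1→City (+1); total 2.
Path Plant→r2→City (+1); total 3.
Path Plant→r4→City (+1); total 4.
Path Plant→r6→City (+1); total 5.
No residual Plant→City path; max flow = 5.
Certifying cut of size 5: {Plant→City, Plant→r1, Plant→r2, Plant→r4, Plant→r6}.

5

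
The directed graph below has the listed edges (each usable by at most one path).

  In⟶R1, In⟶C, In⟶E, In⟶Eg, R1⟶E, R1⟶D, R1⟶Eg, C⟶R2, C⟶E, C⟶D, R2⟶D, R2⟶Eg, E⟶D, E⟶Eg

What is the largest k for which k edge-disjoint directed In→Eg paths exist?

Assign every edge capacity 1; by Menger, the answer equals the max flow.
Path In→Eg (+1); total 1.
Path In→R1→Eg (+1); total 2.
Path In→E→Eg (+1); total 3.
Path In→C→R2→Eg (+1); total 4.
No residual In→Eg path; max flow = 4.
Certifying cut of size 4: {In→C, In→E, In→Eg, In→R1}.

4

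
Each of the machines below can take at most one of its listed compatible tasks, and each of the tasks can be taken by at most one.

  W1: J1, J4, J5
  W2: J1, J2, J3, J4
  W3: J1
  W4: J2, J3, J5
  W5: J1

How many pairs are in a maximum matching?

Unit-capacity flow: source→left, listed edges, right→sink; max matching = max flow.
Augmenting path W1→J1 (+1); matched 1.
Augmenting path W2→J2 (+1); matched 2.
Augmenting path W4→J3 (+1); matched 3.
Augmenting path W3→J1→W1→J4 (+1); matched 4.
No augmenting path remains; maximum matching = 4.
König certificate: {W1, W2, W4, J1} is a vertex cover of size 4 (every listed pair touches it), so no matching can be larger.

4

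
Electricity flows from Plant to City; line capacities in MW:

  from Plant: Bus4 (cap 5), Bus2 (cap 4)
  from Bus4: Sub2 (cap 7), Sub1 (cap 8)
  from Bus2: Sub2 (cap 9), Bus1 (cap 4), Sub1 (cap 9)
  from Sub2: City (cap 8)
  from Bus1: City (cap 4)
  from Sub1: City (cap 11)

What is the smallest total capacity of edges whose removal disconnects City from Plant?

9

Augment Plant→Bus4→Sub2→City: bottleneck 5, flow now 5.
Augment Plant→Bus2→Sub2→City: bottleneck 3, flow now 8.
Augment Plant→Bus2→Bus1→City: bottleneck 1, flow now 9.
No augmenting path remains; maximum flow = 9.
By max-flow min-cut, the minimum cut capacity equals the max flow.
In the residual graph, reachable from Plant: {Plant}.
Min-cut edges: Plant→Bus4 (5), Plant→Bus2 (4); capacity 5 + 4 = 9.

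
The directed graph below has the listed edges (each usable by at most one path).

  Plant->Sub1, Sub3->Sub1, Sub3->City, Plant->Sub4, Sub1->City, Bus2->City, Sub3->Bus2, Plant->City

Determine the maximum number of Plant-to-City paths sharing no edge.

Assign every edge capacity 1; by Menger, the answer equals the max flow.
Path Plant→City (+1); total 1.
Path Plant→Sub1→City (+1); total 2.
No residual Plant→City path; max flow = 2.
Certifying cut of size 2: {Plant→City, Plant→Sub1}.

2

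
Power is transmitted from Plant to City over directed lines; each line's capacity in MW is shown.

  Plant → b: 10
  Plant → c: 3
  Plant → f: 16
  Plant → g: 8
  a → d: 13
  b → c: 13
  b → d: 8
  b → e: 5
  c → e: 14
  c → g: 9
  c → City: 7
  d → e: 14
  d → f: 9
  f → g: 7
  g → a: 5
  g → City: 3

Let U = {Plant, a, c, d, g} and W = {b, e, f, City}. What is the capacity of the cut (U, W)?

Edges leaving {Plant, a, c, d, g}: Plant→b (10), Plant→f (16), c→e (14), c→City (7), d→e (14), d→f (9), g→City (3).
Cut capacity = 10 + 16 + 14 + 7 + 14 + 9 + 3 = 73.

73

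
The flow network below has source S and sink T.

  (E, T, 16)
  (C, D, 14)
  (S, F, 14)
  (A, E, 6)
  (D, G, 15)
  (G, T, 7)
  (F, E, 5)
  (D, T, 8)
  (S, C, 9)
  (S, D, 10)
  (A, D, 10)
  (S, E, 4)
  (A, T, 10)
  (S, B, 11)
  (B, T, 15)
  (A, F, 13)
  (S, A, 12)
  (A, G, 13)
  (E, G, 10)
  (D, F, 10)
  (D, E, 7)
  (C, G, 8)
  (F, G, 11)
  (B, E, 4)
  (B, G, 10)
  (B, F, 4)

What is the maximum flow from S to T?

Augment S→A→T: bottleneck 10, flow now 10.
Augment S→B→T: bottleneck 11, flow now 21.
Augment S→D→T: bottleneck 8, flow now 29.
Augment S→E→T: bottleneck 4, flow now 33.
Augment S→A→E→T: bottleneck 2, flow now 35.
Augment S→C→G→T: bottleneck 7, flow now 42.
Augment S→D→E→T: bottleneck 2, flow now 44.
Augment S→F→E→T: bottleneck 5, flow now 49.
Augment S→C→D→E→T: bottleneck 2, flow now 51.
Augment S→F→G→C→D→E→T: bottleneck 1, flow now 52. (uses reverse residual edge)
No augmenting path remains; maximum flow = 52.
In the residual graph, reachable from S: {S, A, C, D, E, F, G}.
Min-cut edges: S→B (11), A→T (10), D→T (8), E→T (16), G→T (7); capacity 11 + 10 + 8 + 16 + 7 = 52.
This cut is saturated, so no flow can exceed 52.

52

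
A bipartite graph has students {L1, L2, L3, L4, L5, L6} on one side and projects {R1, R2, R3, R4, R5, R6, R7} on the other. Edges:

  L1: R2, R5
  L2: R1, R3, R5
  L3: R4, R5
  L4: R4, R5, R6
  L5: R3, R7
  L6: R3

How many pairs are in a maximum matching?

Unit-capacity flow: source→left, listed edges, right→sink; max matching = max flow.
Augmenting path L1→R2 (+1); matched 1.
Augmenting path L2→R1 (+1); matched 2.
Augmenting path L3→R4 (+1); matched 3.
Augmenting path L4→R5 (+1); matched 4.
Augmenting path L5→R3 (+1); matched 5.
Augmenting path L6→R3→L5→R7 (+1); matched 6.
No augmenting path remains; maximum matching = 6.
König certificate: {L1, L2, L3, L4, L5, L6} is a vertex cover of size 6 (every listed pair touches it), so no matching can be larger.

6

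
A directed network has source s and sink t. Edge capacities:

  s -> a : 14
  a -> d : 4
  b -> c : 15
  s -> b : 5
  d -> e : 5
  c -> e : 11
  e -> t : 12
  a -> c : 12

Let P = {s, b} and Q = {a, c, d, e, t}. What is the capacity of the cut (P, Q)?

Edges leaving {s, b}: s→a (14), b→c (15).
Cut capacity = 14 + 15 = 29.

29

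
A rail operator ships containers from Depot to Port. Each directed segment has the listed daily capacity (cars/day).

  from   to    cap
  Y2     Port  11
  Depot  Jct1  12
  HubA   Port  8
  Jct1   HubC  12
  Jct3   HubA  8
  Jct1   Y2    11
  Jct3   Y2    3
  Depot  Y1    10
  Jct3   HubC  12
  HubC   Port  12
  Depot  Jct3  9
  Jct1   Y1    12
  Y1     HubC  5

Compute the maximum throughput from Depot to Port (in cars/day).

Augment Depot→Jct1→Y2→Port: bottleneck 11, flow now 11.
Augment Depot→Jct1→HubC→Port: bottleneck 1, flow now 12.
Augment Depot→Jct3→HubA→Port: bottleneck 8, flow now 20.
Augment Depot→Jct3→HubC→Port: bottleneck 1, flow now 21.
Augment Depot→Y1→HubC→Port: bottleneck 5, flow now 26.
No augmenting path remains; maximum flow = 26.
In the residual graph, reachable from Depot: {Depot, Y1}.
Min-cut edges: Depot→Jct1 (12), Depot→Jct3 (9), Y1→HubC (5); capacity 12 + 9 + 5 = 26.
This cut is saturated, so no flow can exceed 26.

26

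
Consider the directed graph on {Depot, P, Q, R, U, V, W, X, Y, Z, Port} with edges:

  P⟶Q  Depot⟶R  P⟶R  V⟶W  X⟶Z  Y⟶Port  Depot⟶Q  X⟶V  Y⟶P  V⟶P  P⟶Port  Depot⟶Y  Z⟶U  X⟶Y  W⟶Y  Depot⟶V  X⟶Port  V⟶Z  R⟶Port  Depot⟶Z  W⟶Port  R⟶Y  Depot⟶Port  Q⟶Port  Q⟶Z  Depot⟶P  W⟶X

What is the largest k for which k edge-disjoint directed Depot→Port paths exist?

6

Assign every edge capacity 1; by Menger, the answer equals the max flow.
Path Depot→Port (+1); total 1.
Path Depot→P→Port (+1); total 2.
Path Depot→Q→Port (+1); total 3.
Path Depot→R→Port (+1); total 4.
Path Depot→Y→Port (+1); total 5.
Path Depot→V→W→Port (+1); total 6.
No residual Depot→Port path; max flow = 6.
Certifying cut of size 6: {Depot→P, Depot→Port, Depot→Q, Depot→R, Depot→V, Depot→Y}.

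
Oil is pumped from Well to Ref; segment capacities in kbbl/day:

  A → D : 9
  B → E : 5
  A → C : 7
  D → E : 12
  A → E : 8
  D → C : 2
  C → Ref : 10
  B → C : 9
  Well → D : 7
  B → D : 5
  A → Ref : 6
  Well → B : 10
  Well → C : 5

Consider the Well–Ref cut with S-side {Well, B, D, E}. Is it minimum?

Given cut capacity: 5 + 9 + 2 = 16.
Augment Well→C→Ref: bottleneck 5, flow now 5.
Augment Well→B→C→Ref: bottleneck 5, flow now 10.
No augmenting path remains; maximum flow = 10.
In the residual graph, reachable from Well: {Well, B, C, D, E}.
Min-cut edges: C→Ref (10); capacity 10 = 10.
Cut capacity 16 exceeds the max flow 10, so it is not minimum.

No — its capacity is 16, but the minimum cut has capacity 10.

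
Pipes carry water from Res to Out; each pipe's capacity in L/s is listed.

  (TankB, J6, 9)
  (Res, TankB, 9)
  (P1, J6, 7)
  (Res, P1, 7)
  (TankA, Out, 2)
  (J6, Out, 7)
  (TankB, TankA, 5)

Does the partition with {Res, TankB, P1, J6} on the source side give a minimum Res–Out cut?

No — its capacity is 12, but the minimum cut has capacity 9.

Given cut capacity: 5 + 7 = 12.
Augment Res→TankB→TankA→Out: bottleneck 2, flow now 2.
Augment Res→TankB→J6→Out: bottleneck 7, flow now 9.
No augmenting path remains; maximum flow = 9.
In the residual graph, reachable from Res: {Res, TankB, P1, TankA, J6}.
Min-cut edges: TankA→Out (2), J6→Out (7); capacity 2 + 7 = 9.
Cut capacity 12 exceeds the max flow 9, so it is not minimum.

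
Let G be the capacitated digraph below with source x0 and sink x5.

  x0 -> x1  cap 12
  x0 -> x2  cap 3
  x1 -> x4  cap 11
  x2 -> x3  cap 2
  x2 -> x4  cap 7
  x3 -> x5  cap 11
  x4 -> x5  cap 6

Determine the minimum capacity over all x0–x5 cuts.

Augment x0→x1→x4→x5: bottleneck 6, flow now 6.
Augment x0→x2→x3→x5: bottleneck 2, flow now 8.
No augmenting path remains; maximum flow = 8.
By max-flow min-cut, the minimum cut capacity equals the max flow.
In the residual graph, reachable from x0: {x0, x1, x2, x4}.
Min-cut edges: x2→x3 (2), x4→x5 (6); capacity 2 + 6 = 8.

8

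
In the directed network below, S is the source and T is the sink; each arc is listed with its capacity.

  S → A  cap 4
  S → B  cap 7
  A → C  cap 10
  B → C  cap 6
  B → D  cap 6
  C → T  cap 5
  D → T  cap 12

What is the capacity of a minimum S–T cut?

Augment S→A→C→T: bottleneck 4, flow now 4.
Augment S→B→C→T: bottleneck 1, flow now 5.
Augment S→B→D→T: bottleneck 6, flow now 11.
No augmenting path remains; maximum flow = 11.
By max-flow min-cut, the minimum cut capacity equals the max flow.
In the residual graph, reachable from S: {S}.
Min-cut edges: S→A (4), S→B (7); capacity 4 + 7 = 11.

11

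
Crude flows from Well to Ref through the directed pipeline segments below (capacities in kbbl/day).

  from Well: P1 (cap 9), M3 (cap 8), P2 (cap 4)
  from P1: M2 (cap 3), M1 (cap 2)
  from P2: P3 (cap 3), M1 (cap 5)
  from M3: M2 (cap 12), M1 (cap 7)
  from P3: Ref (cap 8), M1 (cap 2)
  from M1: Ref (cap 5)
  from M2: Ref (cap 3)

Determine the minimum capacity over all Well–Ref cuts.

Augment Well→P1→M1→Ref: bottleneck 2, flow now 2.
Augment Well→P1→M2→Ref: bottleneck 3, flow now 5.
Augment Well→P2→P3→Ref: bottleneck 3, flow now 8.
Augment Well→P2→M1→Ref: bottleneck 1, flow now 9.
Augment Well→M3→M1→Ref: bottleneck 2, flow now 11.
No augmenting path remains; maximum flow = 11.
By max-flow min-cut, the minimum cut capacity equals the max flow.
In the residual graph, reachable from Well: {Well, P1, P2, M3, M1, M2}.
Min-cut edges: P2→P3 (3), M1→Ref (5), M2→Ref (3); capacity 3 + 5 + 3 = 11.

11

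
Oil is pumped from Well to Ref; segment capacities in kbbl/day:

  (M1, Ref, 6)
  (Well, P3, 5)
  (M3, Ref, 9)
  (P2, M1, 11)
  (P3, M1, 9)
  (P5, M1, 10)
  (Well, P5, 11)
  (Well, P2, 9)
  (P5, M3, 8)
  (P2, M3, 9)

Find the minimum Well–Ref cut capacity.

15

Augment Well→P3→M1→Ref: bottleneck 5, flow now 5.
Augment Well→P2→M1→Ref: bottleneck 1, flow now 6.
Augment Well→P2→M3→Ref: bottleneck 8, flow now 14.
Augment Well→P5→M3→Ref: bottleneck 1, flow now 15.
No augmenting path remains; maximum flow = 15.
By max-flow min-cut, the minimum cut capacity equals the max flow.
In the residual graph, reachable from Well: {Well, P3, P2, P5, M1, M3}.
Min-cut edges: M1→Ref (6), M3→Ref (9); capacity 6 + 9 = 15.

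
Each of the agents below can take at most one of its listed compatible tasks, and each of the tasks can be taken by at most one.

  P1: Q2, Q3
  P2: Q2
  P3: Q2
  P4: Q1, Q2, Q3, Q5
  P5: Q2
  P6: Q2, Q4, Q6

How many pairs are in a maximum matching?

4

Unit-capacity flow: source→left, listed edges, right→sink; max matching = max flow.
Augmenting path P1→Q2 (+1); matched 1.
Augmenting path P4→Q1 (+1); matched 2.
Augmenting path P6→Q4 (+1); matched 3.
Augmenting path P2→Q2→P1→Q3 (+1); matched 4.
No augmenting path remains; maximum matching = 4.
König certificate: {P1, P4, P6, Q2} is a vertex cover of size 4 (every listed pair touches it), so no matching can be larger.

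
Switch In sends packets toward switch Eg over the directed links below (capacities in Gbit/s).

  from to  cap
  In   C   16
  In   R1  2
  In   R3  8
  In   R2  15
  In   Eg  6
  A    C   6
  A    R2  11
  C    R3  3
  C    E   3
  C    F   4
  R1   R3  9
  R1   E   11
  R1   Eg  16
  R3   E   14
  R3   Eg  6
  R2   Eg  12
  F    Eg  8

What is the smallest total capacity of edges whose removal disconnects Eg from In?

Augment In→Eg: bottleneck 6, flow now 6.
Augment In→R1→Eg: bottleneck 2, flow now 8.
Augment In→R3→Eg: bottleneck 6, flow now 14.
Augment In→R2→Eg: bottleneck 12, flow now 26.
Augment In→C→F→Eg: bottleneck 4, flow now 30.
No augmenting path remains; maximum flow = 30.
By max-flow min-cut, the minimum cut capacity equals the max flow.
In the residual graph, reachable from In: {In, C, R3, E, R2}.
Min-cut edges: In→R1 (2), In→Eg (6), C→F (4), R3→Eg (6), R2→Eg (12); capacity 2 + 6 + 4 + 6 + 12 = 30.

30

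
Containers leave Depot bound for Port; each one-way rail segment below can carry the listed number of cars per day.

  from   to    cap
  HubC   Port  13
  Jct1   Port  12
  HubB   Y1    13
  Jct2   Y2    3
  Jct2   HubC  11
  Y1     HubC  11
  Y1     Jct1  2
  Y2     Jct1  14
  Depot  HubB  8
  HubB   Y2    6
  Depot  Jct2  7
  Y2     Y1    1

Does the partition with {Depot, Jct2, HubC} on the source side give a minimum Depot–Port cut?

Given cut capacity: 8 + 3 + 13 = 24.
Augment Depot→Jct2→HubC→Port: bottleneck 7, flow now 7.
Augment Depot→HubB→Y2→Jct1→Port: bottleneck 6, flow now 13.
Augment Depot→HubB→Y1→Jct1→Port: bottleneck 2, flow now 15.
No augmenting path remains; maximum flow = 15.
In the residual graph, reachable from Depot: {Depot}.
Min-cut edges: Depot→HubB (8), Depot→Jct2 (7); capacity 8 + 7 = 15.
Cut capacity 24 exceeds the max flow 15, so it is not minimum.

No — its capacity is 24, but the minimum cut has capacity 15.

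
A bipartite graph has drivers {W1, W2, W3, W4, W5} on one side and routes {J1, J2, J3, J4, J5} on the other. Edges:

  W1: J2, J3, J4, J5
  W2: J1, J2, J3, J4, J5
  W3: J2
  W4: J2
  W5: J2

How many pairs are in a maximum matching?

3

Unit-capacity flow: source→left, listed edges, right→sink; max matching = max flow.
Augmenting path W1→J2 (+1); matched 1.
Augmenting path W2→J1 (+1); matched 2.
Augmenting path W3→J2→W1→J3 (+1); matched 3.
No augmenting path remains; maximum matching = 3.
König certificate: {W1, W2, J2} is a vertex cover of size 3 (every listed pair touches it), so no matching can be larger.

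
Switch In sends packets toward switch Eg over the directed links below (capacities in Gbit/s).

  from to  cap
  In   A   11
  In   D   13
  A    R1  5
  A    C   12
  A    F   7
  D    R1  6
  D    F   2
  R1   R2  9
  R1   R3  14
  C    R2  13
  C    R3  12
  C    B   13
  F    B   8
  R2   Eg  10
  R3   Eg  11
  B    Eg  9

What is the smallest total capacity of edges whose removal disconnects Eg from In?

19

Augment In→A→R1→R2→Eg: bottleneck 5, flow now 5.
Augment In→A→C→R2→Eg: bottleneck 5, flow now 10.
Augment In→A→C→R3→Eg: bottleneck 1, flow now 11.
Augment In→D→R1→R3→Eg: bottleneck 6, flow now 17.
Augment In→D→F→B→Eg: bottleneck 2, flow now 19.
No augmenting path remains; maximum flow = 19.
By max-flow min-cut, the minimum cut capacity equals the max flow.
In the residual graph, reachable from In: {In, D}.
Min-cut edges: In→A (11), D→R1 (6), D→F (2); capacity 11 + 6 + 2 = 19.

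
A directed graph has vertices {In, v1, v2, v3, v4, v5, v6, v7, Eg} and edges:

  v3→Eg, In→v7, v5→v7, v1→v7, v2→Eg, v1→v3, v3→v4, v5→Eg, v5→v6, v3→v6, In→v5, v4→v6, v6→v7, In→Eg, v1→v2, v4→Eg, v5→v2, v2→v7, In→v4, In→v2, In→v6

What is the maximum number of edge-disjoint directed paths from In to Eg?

4

Assign every edge capacity 1; by Menger, the answer equals the max flow.
Path In→Eg (+1); total 1.
Path In→v2→Eg (+1); total 2.
Path In→v4→Eg (+1); total 3.
Path In→v5→Eg (+1); total 4.
No residual In→Eg path; max flow = 4.
Certifying cut of size 4: {In→Eg, In→v2, In→v4, In→v5}.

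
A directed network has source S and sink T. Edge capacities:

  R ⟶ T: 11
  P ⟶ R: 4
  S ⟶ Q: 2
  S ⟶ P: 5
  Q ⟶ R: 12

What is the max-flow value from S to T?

Augment S→P→R→T: bottleneck 4, flow now 4.
Augment S→Q→R→T: bottleneck 2, flow now 6.
No augmenting path remains; maximum flow = 6.
In the residual graph, reachable from S: {S, P}.
Min-cut edges: S→Q (2), P→R (4); capacity 2 + 4 = 6.
This cut is saturated, so no flow can exceed 6.

6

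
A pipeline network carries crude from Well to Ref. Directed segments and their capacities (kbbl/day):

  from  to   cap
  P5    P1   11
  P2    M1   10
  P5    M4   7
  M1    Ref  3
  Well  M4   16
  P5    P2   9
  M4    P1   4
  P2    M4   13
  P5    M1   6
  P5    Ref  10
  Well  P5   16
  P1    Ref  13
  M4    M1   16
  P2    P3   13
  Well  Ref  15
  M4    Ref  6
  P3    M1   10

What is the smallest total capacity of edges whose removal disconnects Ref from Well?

Augment Well→Ref: bottleneck 15, flow now 15.
Augment Well→P5→Ref: bottleneck 10, flow now 25.
Augment Well→M4→Ref: bottleneck 6, flow now 31.
Augment Well→P5→M1→Ref: bottleneck 3, flow now 34.
Augment Well→P5→P1→Ref: bottleneck 3, flow now 37.
Augment Well→M4→P1→Ref: bottleneck 4, flow now 41.
Augment Well→M4→M1→P5→P1→Ref: bottleneck 3, flow now 44. (uses reverse residual edge)
No augmenting path remains; maximum flow = 44.
By max-flow min-cut, the minimum cut capacity equals the max flow.
In the residual graph, reachable from Well: {Well, M4, M1}.
Min-cut edges: Well→P5 (16), Well→Ref (15), M4→P1 (4), M4→Ref (6), M1→Ref (3); capacity 16 + 15 + 4 + 6 + 3 = 44.

44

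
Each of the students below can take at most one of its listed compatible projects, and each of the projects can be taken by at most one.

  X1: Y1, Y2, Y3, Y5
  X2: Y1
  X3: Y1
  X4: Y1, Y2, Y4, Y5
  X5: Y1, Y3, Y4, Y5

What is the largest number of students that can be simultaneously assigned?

Unit-capacity flow: source→left, listed edges, right→sink; max matching = max flow.
Augmenting path X1→Y1 (+1); matched 1.
Augmenting path X4→Y2 (+1); matched 2.
Augmenting path X5→Y3 (+1); matched 3.
Augmenting path X2→Y1→X1→Y5 (+1); matched 4.
No augmenting path remains; maximum matching = 4.
König certificate: {X1, X4, X5, Y1} is a vertex cover of size 4 (every listed pair touches it), so no matching can be larger.

4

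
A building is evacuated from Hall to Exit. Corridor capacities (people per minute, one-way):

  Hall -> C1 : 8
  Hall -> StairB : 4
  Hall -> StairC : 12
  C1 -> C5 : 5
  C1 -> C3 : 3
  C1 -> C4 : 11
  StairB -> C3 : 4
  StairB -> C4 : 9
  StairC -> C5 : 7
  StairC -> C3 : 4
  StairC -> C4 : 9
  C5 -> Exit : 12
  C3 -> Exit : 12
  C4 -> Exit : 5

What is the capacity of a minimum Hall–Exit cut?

24

Augment Hall→C1→C5→Exit: bottleneck 5, flow now 5.
Augment Hall→C1→C3→Exit: bottleneck 3, flow now 8.
Augment Hall→StairB→C3→Exit: bottleneck 4, flow now 12.
Augment Hall→StairC→C5→Exit: bottleneck 7, flow now 19.
Augment Hall→StairC→C3→Exit: bottleneck 4, flow now 23.
Augment Hall→StairC→C4→Exit: bottleneck 1, flow now 24.
No augmenting path remains; maximum flow = 24.
By max-flow min-cut, the minimum cut capacity equals the max flow.
In the residual graph, reachable from Hall: {Hall}.
Min-cut edges: Hall→C1 (8), Hall→StairB (4), Hall→StairC (12); capacity 8 + 4 + 12 = 24.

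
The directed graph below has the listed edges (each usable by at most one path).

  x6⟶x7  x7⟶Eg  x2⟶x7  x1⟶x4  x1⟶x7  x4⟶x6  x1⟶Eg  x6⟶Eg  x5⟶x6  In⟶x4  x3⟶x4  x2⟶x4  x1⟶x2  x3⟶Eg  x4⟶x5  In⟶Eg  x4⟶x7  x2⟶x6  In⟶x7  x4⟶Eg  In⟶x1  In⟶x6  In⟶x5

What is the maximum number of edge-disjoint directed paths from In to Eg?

Assign every edge capacity 1; by Menger, the answer equals the max flow.
Path In→Eg (+1); total 1.
Path In→x1→Eg (+1); total 2.
Path In→x4→Eg (+1); total 3.
Path In→x6→Eg (+1); total 4.
Path In→x7→Eg (+1); total 5.
No residual In→Eg path; max flow = 5.
Certifying cut of size 5: {In→Eg, In→x1, In→x4, x6→Eg, x7→Eg}.

5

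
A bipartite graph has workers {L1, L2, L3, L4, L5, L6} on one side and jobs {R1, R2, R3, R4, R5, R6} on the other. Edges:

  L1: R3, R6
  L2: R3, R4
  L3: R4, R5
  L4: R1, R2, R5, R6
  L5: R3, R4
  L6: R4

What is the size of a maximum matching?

Unit-capacity flow: source→left, listed edges, right→sink; max matching = max flow.
Augmenting path L1→R3 (+1); matched 1.
Augmenting path L2→R4 (+1); matched 2.
Augmenting path L3→R5 (+1); matched 3.
Augmenting path L4→R1 (+1); matched 4.
Augmenting path L5→R3→L1→R6 (+1); matched 5.
No augmenting path remains; maximum matching = 5.
König certificate: {L1, L3, L4, R3, R4} is a vertex cover of size 5 (every listed pair touches it), so no matching can be larger.

5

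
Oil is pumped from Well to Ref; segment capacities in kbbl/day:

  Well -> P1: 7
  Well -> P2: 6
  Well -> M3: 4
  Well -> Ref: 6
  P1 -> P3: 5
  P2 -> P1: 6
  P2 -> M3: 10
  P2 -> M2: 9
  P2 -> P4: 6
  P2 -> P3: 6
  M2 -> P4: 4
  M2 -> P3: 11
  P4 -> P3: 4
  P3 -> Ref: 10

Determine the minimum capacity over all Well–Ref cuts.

16

Augment Well→Ref: bottleneck 6, flow now 6.
Augment Well→P1→P3→Ref: bottleneck 5, flow now 11.
Augment Well→P2→P3→Ref: bottleneck 5, flow now 16.
No augmenting path remains; maximum flow = 16.
By max-flow min-cut, the minimum cut capacity equals the max flow.
In the residual graph, reachable from Well: {Well, P1, P2, M3, M2, P4, P3}.
Min-cut edges: Well→Ref (6), P3→Ref (10); capacity 6 + 10 = 16.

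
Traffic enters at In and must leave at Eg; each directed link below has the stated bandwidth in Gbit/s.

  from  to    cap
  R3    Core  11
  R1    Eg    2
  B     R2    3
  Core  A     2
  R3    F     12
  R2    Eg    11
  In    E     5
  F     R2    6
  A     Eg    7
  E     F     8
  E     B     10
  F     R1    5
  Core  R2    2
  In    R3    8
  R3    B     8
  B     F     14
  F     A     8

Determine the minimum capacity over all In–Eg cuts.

Augment In→E→B→R2→Eg: bottleneck 3, flow now 3.
Augment In→E→F→R2→Eg: bottleneck 2, flow now 5.
Augment In→R3→F→R2→Eg: bottleneck 4, flow now 9.
Augment In→R3→F→A→Eg: bottleneck 4, flow now 13.
No augmenting path remains; maximum flow = 13.
By max-flow min-cut, the minimum cut capacity equals the max flow.
In the residual graph, reachable from In: {In}.
Min-cut edges: In→E (5), In→R3 (8); capacity 5 + 8 = 13.

13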